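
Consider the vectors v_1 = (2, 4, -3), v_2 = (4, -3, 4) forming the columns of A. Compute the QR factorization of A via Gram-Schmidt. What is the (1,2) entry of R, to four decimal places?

v_1 = (2, 4, -3); ‖v_1‖ = 5.3852, so e_1 = (0.3714, 0.7428, -0.5571).
r_{12} = e_1·v_2 = -2.9711.

r_{12} = -2.9711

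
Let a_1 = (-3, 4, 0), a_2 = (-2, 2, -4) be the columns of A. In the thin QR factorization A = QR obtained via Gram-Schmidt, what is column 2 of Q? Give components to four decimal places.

a_1 = (-3, 4, 0); ‖a_1‖ = 5.0000, so e_1 = (-0.6000, 0.8000, 0.0000).
e_1·a_2 = (-0.6000)·(-2) + 0.8000·2 + 0.0000·(-4) = 2.8000.
u_2 = a_2 − 2.8000·e_1 = (-0.3200, -0.2400, -4.0000).
‖u_2‖ = 4.0200, so e_2 = (-0.0796, -0.0597, -0.9950).

e_2 = (-0.0796, -0.0597, -0.9950)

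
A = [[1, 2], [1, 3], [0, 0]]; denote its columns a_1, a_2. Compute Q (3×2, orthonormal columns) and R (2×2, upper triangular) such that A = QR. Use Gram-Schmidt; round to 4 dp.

a_1 = (1, 1, 0); ‖a_1‖ = 1.4142, so q_1 = (0.7071, 0.7071, 0.0000).
q_1·a_2 = 0.7071·2 + 0.7071·3 + 0.0000·0 = 3.5355.
u_2 = a_2 − 3.5355·q_1 = (-0.5000, 0.5000, 0.0000).
‖u_2‖ = 0.7071, so q_2 = (-0.7071, 0.7071, 0.0000).

Q = [[0.7071, -0.7071], [0.7071, 0.7071], [0.0000, 0.0000]], R = [[1.4142, 3.5355], [0.0000, 0.7071]]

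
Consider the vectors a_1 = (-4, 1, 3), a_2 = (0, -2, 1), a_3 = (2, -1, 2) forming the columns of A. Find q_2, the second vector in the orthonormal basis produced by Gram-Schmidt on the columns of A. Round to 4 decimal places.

q_2 = (0.0691, -0.9152, 0.3971)

a_1 = (-4, 1, 3); ‖a_1‖ = 5.0990, so q_1 = (-0.7845, 0.1961, 0.5883).
q_1·a_2 = (-0.7845)·0 + 0.1961·(-2) + 0.5883·1 = 0.1961.
u_2 = a_2 − 0.1961·q_1 = (0.1538, -2.0385, 0.8846).
‖u_2‖ = 2.2275, so q_2 = (0.0691, -0.9152, 0.3971).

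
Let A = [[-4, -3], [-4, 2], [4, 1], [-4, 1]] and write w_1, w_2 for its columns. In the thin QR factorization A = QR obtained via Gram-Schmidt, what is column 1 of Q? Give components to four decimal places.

q_1 = (-0.5000, -0.5000, 0.5000, -0.5000)

w_1 = (-4, -4, 4, -4); ‖w_1‖ = 8.0000, so q_1 = (-0.5000, -0.5000, 0.5000, -0.5000).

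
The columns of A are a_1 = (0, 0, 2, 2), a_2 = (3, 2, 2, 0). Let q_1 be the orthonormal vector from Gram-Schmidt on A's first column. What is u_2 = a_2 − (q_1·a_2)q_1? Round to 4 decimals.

u_2 = (3.0000, 2.0000, 1.0000, -1.0000)

a_1 = (0, 0, 2, 2); ‖a_1‖ = 2.8284, so q_1 = (0.0000, 0.0000, 0.7071, 0.7071).
q_1·a_2 = 0.0000·3 + 0.0000·2 + 0.7071·2 + 0.7071·0 = 1.4142.
u_2 = a_2 − 1.4142·q_1 = (3.0000, 2.0000, 1.0000, -1.0000).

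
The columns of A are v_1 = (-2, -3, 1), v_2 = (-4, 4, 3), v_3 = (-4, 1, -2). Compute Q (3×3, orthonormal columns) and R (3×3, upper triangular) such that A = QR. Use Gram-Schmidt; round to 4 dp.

v_1 = (-2, -3, 1); ‖v_1‖ = 3.7417, so e_1 = (-0.5345, -0.8018, 0.2673).
e_1·v_2 = (-0.5345)·(-4) + (-0.8018)·4 + 0.2673·3 = -0.2673.
u_2 = v_2 + 0.2673·e_1 = (-4.1429, 3.7857, 3.0714).
‖u_2‖ = 6.3975, so e_2 = (-0.6476, 0.5917, 0.4801).
e_1·v_3 = (-0.5345)·(-4) + (-0.8018)·1 + 0.2673·(-2) = 0.8018; e_2·v_3 = (-0.6476)·(-4) + 0.5917·1 + 0.4801·(-2) = 2.2218.
u_3 = v_3 − 0.8018·e_1 − 2.2218·e_2 = (-2.1326, 0.3281, -3.2810).
‖u_3‖ = 3.9269, so e_3 = (-0.5431, 0.0836, -0.8355).

Q = [[-0.5345, -0.6476, -0.5431], [-0.8018, 0.5917, 0.0836], [0.2673, 0.4801, -0.8355]], R = [[3.7417, -0.2673, 0.8018], [0.0000, 6.3975, 2.2218], [0.0000, 0.0000, 3.9269]]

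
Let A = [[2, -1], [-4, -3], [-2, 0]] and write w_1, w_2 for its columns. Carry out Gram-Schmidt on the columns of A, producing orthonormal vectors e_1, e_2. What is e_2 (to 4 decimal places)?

e_2 = (-0.7591, -0.5521, 0.3450)

w_1 = (2, -4, -2); ‖w_1‖ = 4.8990, so e_1 = (0.4082, -0.8165, -0.4082).
e_1·w_2 = 0.4082·(-1) + (-0.8165)·(-3) + (-0.4082)·0 = 2.0412.
u_2 = w_2 − 2.0412·e_1 = (-1.8333, -1.3333, 0.8333).
‖u_2‖ = 2.4152, so e_2 = (-0.7591, -0.5521, 0.3450).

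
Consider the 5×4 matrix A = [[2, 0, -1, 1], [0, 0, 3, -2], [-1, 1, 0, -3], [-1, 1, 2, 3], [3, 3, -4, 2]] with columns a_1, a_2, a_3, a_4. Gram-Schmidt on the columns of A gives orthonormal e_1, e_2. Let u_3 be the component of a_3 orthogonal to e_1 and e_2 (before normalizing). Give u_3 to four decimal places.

u_3 = (0.8276, 3.0000, -0.5862, 1.4138, -0.2759)

e_1 = a_1/‖a_1‖ = (2, 0, -1, -1, 3)/3.8730 = (0.5164, 0.0000, -0.2582, -0.2582, 0.7746).
r_{12} = e_1·a_2 = 1.8074.
u_2 = a_2 − 1.8074·e_1 = (-0.9333, 0.0000, 1.4667, 1.4667, 1.6000).
‖u_2‖ = 2.7809, so e_2 = (-0.3356, 0.0000, 0.5274, 0.5274, 0.5754).
r_{13} = e_1·a_3 = -4.1312; r_{23} = e_2·a_3 = -0.9110.
u_3 = a_3 + 4.1312·e_1 + 0.9110·e_2 = (0.8276, 3.0000, -0.5862, 1.4138, -0.2759).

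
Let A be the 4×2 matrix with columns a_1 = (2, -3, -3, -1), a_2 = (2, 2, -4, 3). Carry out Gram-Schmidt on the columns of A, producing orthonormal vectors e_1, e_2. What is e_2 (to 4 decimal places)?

a_1 = (2, -3, -3, -1); ‖a_1‖ = 4.7958, so e_1 = (0.4170, -0.6255, -0.6255, -0.2085).
e_1·a_2 = 0.4170·2 + (-0.6255)·2 + (-0.6255)·(-4) + (-0.2085)·3 = 1.4596.
u_2 = a_2 − 1.4596·e_1 = (1.3913, 2.9130, -3.0870, 3.3043).
‖u_2‖ = 5.5560, so e_2 = (0.2504, 0.5243, -0.5556, 0.5947).

e_2 = (0.2504, 0.5243, -0.5556, 0.5947)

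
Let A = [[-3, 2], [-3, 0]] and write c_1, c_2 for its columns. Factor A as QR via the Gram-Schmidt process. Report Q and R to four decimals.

c_1 = (-3, -3); ‖c_1‖ = 4.2426, so e_1 = (-0.7071, -0.7071).
e_1·c_2 = (-0.7071)·2 + (-0.7071)·0 = -1.4142.
u_2 = c_2 + 1.4142·e_1 = (1.0000, -1.0000).
‖u_2‖ = 1.4142, so e_2 = (0.7071, -0.7071).

Q = [[-0.7071, 0.7071], [-0.7071, -0.7071]], R = [[4.2426, -1.4142], [0.0000, 1.4142]]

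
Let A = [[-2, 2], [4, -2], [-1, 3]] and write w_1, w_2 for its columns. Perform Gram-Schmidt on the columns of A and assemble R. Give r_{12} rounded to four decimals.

w_1 = (-2, 4, -1); ‖w_1‖ = 4.5826, so q_1 = (-0.4364, 0.8729, -0.2182).
r_{12} = q_1·w_2 = -3.2733.

r_{12} = -3.2733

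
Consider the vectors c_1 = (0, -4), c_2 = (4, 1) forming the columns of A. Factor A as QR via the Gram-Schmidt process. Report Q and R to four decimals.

Q = [[0.0000, 1.0000], [-1.0000, 0.0000]], R = [[4.0000, -1.0000], [0.0000, 4.0000]]

e_1 = c_1/‖c_1‖ = (0, -4)/4.0000 = (0.0000, -1.0000).
r_{12} = e_1·c_2 = -1.0000.
u_2 = c_2 + 1.0000·e_1 = (4.0000, 0.0000).
‖u_2‖ = 4.0000, so e_2 = (1.0000, 0.0000).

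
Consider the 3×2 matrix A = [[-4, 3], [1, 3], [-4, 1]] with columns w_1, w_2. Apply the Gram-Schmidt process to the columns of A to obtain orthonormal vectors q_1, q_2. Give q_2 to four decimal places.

q_2 = (0.3823, 0.9110, -0.1545)

q_1 = w_1/‖w_1‖ = (-4, 1, -4)/5.7446 = (-0.6963, 0.1741, -0.6963).
r_{12} = q_1·w_2 = -2.2630.
u_2 = w_2 + 2.2630·q_1 = (1.4242, 3.3939, -0.5758).
‖u_2‖ = 3.7254, so q_2 = (0.3823, 0.9110, -0.1545).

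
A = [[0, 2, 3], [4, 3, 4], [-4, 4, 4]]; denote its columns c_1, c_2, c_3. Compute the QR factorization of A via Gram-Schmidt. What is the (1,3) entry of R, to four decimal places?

r_{13} = 0.0000

c_1 = (0, 4, -4); ‖c_1‖ = 5.6569, so q_1 = (0.0000, 0.7071, -0.7071).
r_{13} = q_1·c_3 = 0.0000.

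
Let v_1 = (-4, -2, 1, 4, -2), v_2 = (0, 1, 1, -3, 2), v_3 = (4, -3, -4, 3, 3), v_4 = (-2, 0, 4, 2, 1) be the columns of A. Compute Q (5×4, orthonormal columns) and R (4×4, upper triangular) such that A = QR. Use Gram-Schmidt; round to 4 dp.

q_1 = v_1/‖v_1‖ = (-4, -2, 1, 4, -2)/6.4031 = (-0.6247, -0.3123, 0.1562, 0.6247, -0.3123).
r_{12} = q_1·v_2 = -2.6550.
u_2 = v_2 + 2.6550·q_1 = (-1.6585, 0.1707, 1.4146, -1.3415, 1.1707).
‖u_2‖ = 2.8198, so q_2 = (-0.5882, 0.0605, 0.5017, -0.4757, 0.4152).
r_{13} = q_1·v_3 = -1.2494; r_{23} = q_2·v_3 = -4.7227.
u_3 = v_3 + 1.2494·q_1 + 4.7227·q_2 = (0.4417, -3.1043, -1.4356, 1.5337, 4.5706).
‖u_3‖ = 5.9275, so q_3 = (0.0745, -0.5237, -0.2422, 0.2588, 0.7711).
r_{14} = q_1·v_4 = 2.8111; r_{24} = q_2·v_4 = 2.6468; r_{34} = q_3·v_4 = 0.1708.
u_4 = v_4 − 2.8111·q_1 − 2.6468·q_2 − 0.1708·q_3 = (1.3002, 0.8072, 2.2745, 1.4589, 0.6475).
‖u_4‖ = 3.1722, so q_4 = (0.4099, 0.2545, 0.7170, 0.4599, 0.2041).

Q = [[-0.6247, -0.5882, 0.0745, 0.4099], [-0.3123, 0.0605, -0.5237, 0.2545], [0.1562, 0.5017, -0.2422, 0.7170], [0.6247, -0.4757, 0.2588, 0.4599], [-0.3123, 0.4152, 0.7711, 0.2041]], R = [[6.4031, -2.6550, -1.2494, 2.8111], [0.0000, 2.8198, -4.7227, 2.6468], [0.0000, 0.0000, 5.9275, 0.1708], [0.0000, 0.0000, 0.0000, 3.1722]]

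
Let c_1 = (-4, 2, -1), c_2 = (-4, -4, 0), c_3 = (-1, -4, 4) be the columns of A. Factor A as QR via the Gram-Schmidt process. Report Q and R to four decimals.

c_1 = (-4, 2, -1); ‖c_1‖ = 4.5826, so q_1 = (-0.8729, 0.4364, -0.2182).
q_1·c_2 = (-0.8729)·(-4) + 0.4364·(-4) + (-0.2182)·0 = 1.7457.
u_2 = c_2 − 1.7457·q_1 = (-2.4762, -4.7619, 0.3810).
‖u_2‖ = 5.3807, so q_2 = (-0.4602, -0.8850, 0.0708).
q_1·c_3 = (-0.8729)·(-1) + 0.4364·(-4) + (-0.2182)·4 = -1.7457; q_2·c_3 = (-0.4602)·(-1) + (-0.8850)·(-4) + 0.0708·4 = 4.2834.
u_3 = c_3 + 1.7457·q_1 − 4.2834·q_2 = (-0.5526, 0.5526, 3.3158).
‖u_3‖ = 3.4066, so q_3 = (-0.1622, 0.1622, 0.9733).

Q = [[-0.8729, -0.4602, -0.1622], [0.4364, -0.8850, 0.1622], [-0.2182, 0.0708, 0.9733]], R = [[4.5826, 1.7457, -1.7457], [0.0000, 5.3807, 4.2834], [0.0000, 0.0000, 3.4066]]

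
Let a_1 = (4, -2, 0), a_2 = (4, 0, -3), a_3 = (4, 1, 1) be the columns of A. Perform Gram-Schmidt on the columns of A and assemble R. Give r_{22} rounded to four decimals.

r_{22} = 3.4928

a_1 = (4, -2, 0); ‖a_1‖ = 4.4721, so q_1 = (0.8944, -0.4472, 0.0000).
q_1·a_2 = 0.8944·4 + (-0.4472)·0 + 0.0000·(-3) = 3.5777.
u_2 = a_2 − 3.5777·q_1 = (0.8000, 1.6000, -3.0000).
r_{22} = ‖u_2‖ = 3.4928.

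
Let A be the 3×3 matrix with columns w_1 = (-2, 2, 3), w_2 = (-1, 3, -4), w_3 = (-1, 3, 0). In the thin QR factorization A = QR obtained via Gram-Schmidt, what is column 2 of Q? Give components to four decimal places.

q_1 = w_1/‖w_1‖ = (-2, 2, 3)/4.1231 = (-0.4851, 0.4851, 0.7276).
r_{12} = q_1·w_2 = -0.9701.
u_2 = w_2 + 0.9701·q_1 = (-1.4706, 3.4706, -3.2941).
‖u_2‖ = 5.0059, so q_2 = (-0.2938, 0.6933, -0.6580).

q_2 = (-0.2938, 0.6933, -0.6580)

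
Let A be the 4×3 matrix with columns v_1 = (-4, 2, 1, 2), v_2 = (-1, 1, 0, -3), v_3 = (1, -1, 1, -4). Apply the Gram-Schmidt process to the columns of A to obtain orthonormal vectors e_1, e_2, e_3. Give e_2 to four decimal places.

e_2 = (-0.3015, 0.3015, 0.0000, -0.9045)

v_1 = (-4, 2, 1, 2); ‖v_1‖ = 5.0000, so e_1 = (-0.8000, 0.4000, 0.2000, 0.4000).
e_1·v_2 = (-0.8000)·(-1) + 0.4000·1 + 0.2000·0 + 0.4000·(-3) = 0.0000.
u_2 = v_2 − 0.0000·e_1 = (-1.0000, 1.0000, 0.0000, -3.0000).
‖u_2‖ = 3.3166, so e_2 = (-0.3015, 0.3015, 0.0000, -0.9045).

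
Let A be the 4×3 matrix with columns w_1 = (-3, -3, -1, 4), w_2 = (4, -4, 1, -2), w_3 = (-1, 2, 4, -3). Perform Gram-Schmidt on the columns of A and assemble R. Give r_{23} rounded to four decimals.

q_1 = w_1/‖w_1‖ = (-3, -3, -1, 4)/5.9161 = (-0.5071, -0.5071, -0.1690, 0.6761).
r_{12} = q_1·w_2 = -1.5213.
u_2 = w_2 + 1.5213·q_1 = (3.2286, -4.7714, 0.7429, -0.9714).
‖u_2‖ = 5.8895, so q_2 = (0.5482, -0.8102, 0.1261, -0.1649).
r_{23} = q_2·w_3 = -1.1692.

r_{23} = -1.1692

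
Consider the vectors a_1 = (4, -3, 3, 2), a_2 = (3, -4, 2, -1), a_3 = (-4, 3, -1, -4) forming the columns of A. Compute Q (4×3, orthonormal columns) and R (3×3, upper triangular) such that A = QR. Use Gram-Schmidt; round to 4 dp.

a_1 = (4, -3, 3, 2); ‖a_1‖ = 6.1644, so q_1 = (0.6489, -0.4867, 0.4867, 0.3244).
q_1·a_2 = 0.6489·3 + (-0.4867)·(-4) + 0.4867·2 + 0.3244·(-1) = 4.5422.
u_2 = a_2 − 4.5422·q_1 = (0.0526, -1.7895, -0.2105, -2.4737).
‖u_2‖ = 3.0608, so q_2 = (0.0172, -0.5846, -0.0688, -0.8082).
q_1·a_3 = 0.6489·(-4) + (-0.4867)·3 + 0.4867·(-1) + 0.3244·(-4) = -5.8400; q_2·a_3 = 0.0172·(-4) + (-0.5846)·3 + (-0.0688)·(-1) + (-0.8082)·(-4) = 1.4788.
u_3 = a_3 + 5.8400·q_1 − 1.4788·q_2 = (-0.2360, 1.0225, 1.9438, -0.9101).
‖u_3‖ = 2.3891, so q_3 = (-0.0988, 0.4280, 0.8136, -0.3809).

Q = [[0.6489, 0.0172, -0.0988], [-0.4867, -0.5846, 0.4280], [0.4867, -0.0688, 0.8136], [0.3244, -0.8082, -0.3809]], R = [[6.1644, 4.5422, -5.8400], [0.0000, 3.0608, 1.4788], [0.0000, 0.0000, 2.3891]]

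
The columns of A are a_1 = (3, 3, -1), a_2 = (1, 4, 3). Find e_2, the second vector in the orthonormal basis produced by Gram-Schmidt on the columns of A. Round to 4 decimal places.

e_2 = (-0.2085, 0.4905, 0.8461)

a_1 = (3, 3, -1); ‖a_1‖ = 4.3589, so e_1 = (0.6882, 0.6882, -0.2294).
e_1·a_2 = 0.6882·1 + 0.6882·4 + (-0.2294)·3 = 2.7530.
u_2 = a_2 − 2.7530·e_1 = (-0.8947, 2.1053, 3.6316).
‖u_2‖ = 4.2920, so e_2 = (-0.2085, 0.4905, 0.8461).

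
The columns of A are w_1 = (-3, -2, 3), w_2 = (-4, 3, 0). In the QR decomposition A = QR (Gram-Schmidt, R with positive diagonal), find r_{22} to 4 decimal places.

q_1 = w_1/‖w_1‖ = (-3, -2, 3)/4.6904 = (-0.6396, -0.4264, 0.6396).
r_{12} = q_1·w_2 = 1.2792.
u_2 = w_2 − 1.2792·q_1 = (-3.1818, 3.5455, -0.8182).
r_{22} = ‖u_2‖ = 4.8336.

r_{22} = 4.8336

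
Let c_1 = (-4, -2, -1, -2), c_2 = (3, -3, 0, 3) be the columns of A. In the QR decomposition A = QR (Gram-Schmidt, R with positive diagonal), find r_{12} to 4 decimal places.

r_{12} = -2.4000

c_1 = (-4, -2, -1, -2); ‖c_1‖ = 5.0000, so e_1 = (-0.8000, -0.4000, -0.2000, -0.4000).
r_{12} = e_1·c_2 = -2.4000.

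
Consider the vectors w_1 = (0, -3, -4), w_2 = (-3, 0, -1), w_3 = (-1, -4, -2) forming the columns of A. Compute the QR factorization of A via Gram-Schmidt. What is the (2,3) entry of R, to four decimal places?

w_1 = (0, -3, -4); ‖w_1‖ = 5.0000, so e_1 = (0.0000, -0.6000, -0.8000).
e_1·w_2 = 0.0000·(-3) + (-0.6000)·0 + (-0.8000)·(-1) = 0.8000.
u_2 = w_2 − 0.8000·e_1 = (-3.0000, 0.4800, -0.3600).
‖u_2‖ = 3.0594, so e_2 = (-0.9806, 0.1569, -0.1177).
r_{23} = e_2·w_3 = 0.5883.

r_{23} = 0.5883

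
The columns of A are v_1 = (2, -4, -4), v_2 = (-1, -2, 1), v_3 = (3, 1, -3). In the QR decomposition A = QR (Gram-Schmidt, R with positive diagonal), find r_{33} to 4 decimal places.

r_{33} = 0.6868

v_1 = (2, -4, -4); ‖v_1‖ = 6.0000, so q_1 = (0.3333, -0.6667, -0.6667).
q_1·v_2 = 0.3333·(-1) + (-0.6667)·(-2) + (-0.6667)·1 = 0.3333.
u_2 = v_2 − 0.3333·q_1 = (-1.1111, -1.7778, 1.2222).
‖u_2‖ = 2.4267, so q_2 = (-0.4579, -0.7326, 0.5037).
q_1·v_3 = 0.3333·3 + (-0.6667)·1 + (-0.6667)·(-3) = 2.3333; q_2·v_3 = (-0.4579)·3 + (-0.7326)·1 + 0.5037·(-3) = -3.6172.
u_3 = v_3 − 2.3333·q_1 + 3.6172·q_2 = (0.5660, -0.0943, 0.3774).
r_{33} = ‖u_3‖ = 0.6868.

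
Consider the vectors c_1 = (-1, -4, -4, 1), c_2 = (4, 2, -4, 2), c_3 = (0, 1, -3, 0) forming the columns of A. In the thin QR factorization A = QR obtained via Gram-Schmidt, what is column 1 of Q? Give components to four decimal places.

c_1 = (-1, -4, -4, 1); ‖c_1‖ = 5.8310, so q_1 = (-0.1715, -0.6860, -0.6860, 0.1715).

q_1 = (-0.1715, -0.6860, -0.6860, 0.1715)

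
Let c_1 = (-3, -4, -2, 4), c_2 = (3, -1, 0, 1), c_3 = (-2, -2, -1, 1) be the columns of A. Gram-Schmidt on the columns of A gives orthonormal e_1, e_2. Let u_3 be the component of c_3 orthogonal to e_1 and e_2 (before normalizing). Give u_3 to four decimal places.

u_3 = (0.0162, -0.4757, -0.1215, -0.5243)

e_1 = c_1/‖c_1‖ = (-3, -4, -2, 4)/6.7082 = (-0.4472, -0.5963, -0.2981, 0.5963).
r_{12} = e_1·c_2 = -0.1491.
u_2 = c_2 + 0.1491·e_1 = (2.9333, -1.0889, -0.0444, 1.0889).
‖u_2‖ = 3.3133, so e_2 = (0.8853, -0.3286, -0.0134, 0.3286).
r_{13} = e_1·c_3 = 2.9814; r_{23} = e_2·c_3 = -0.7713.
u_3 = c_3 − 2.9814·e_1 + 0.7713·e_2 = (0.0162, -0.4757, -0.1215, -0.5243).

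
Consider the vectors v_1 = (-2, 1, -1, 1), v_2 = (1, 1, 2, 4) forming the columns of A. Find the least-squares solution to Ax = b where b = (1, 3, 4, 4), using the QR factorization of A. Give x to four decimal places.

x = (-0.0392, 1.2745)

v_1 = (-2, 1, -1, 1); ‖v_1‖ = 2.6458, so e_1 = (-0.7559, 0.3780, -0.3780, 0.3780).
e_1·v_2 = (-0.7559)·1 + 0.3780·1 + (-0.3780)·2 + 0.3780·4 = 0.3780.
u_2 = v_2 − 0.3780·e_1 = (1.2857, 0.8571, 2.1429, 3.8571).
‖u_2‖ = 4.6752, so e_2 = (0.2750, 0.1833, 0.4583, 0.8250).
Qᵀb = (0.3780, 5.9585).
Back-substitute: x_2 = 5.9585/4.6752 = 1.2745.
x_1 = (0.3780 − 0.3780·1.2745)/2.6458 = -0.0392.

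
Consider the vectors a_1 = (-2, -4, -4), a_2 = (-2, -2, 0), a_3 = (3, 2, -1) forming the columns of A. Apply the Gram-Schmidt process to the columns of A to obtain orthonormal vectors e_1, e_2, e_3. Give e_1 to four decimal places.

e_1 = (-0.3333, -0.6667, -0.6667)

e_1 = a_1/‖a_1‖ = (-2, -4, -4)/6.0000 = (-0.3333, -0.6667, -0.6667).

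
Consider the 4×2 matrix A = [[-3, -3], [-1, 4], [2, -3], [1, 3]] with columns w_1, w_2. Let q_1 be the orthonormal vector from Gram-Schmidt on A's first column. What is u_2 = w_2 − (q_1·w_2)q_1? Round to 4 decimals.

q_1 = w_1/‖w_1‖ = (-3, -1, 2, 1)/3.8730 = (-0.7746, -0.2582, 0.5164, 0.2582).
r_{12} = q_1·w_2 = 0.5164.
u_2 = w_2 − 0.5164·q_1 = (-2.6000, 4.1333, -3.2667, 2.8667).

u_2 = (-2.6000, 4.1333, -3.2667, 2.8667)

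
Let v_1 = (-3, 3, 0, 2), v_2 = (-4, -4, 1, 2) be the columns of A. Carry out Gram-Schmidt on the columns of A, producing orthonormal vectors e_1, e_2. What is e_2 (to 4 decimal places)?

e_2 = (-0.5736, -0.7547, 0.1660, 0.2717)

v_1 = (-3, 3, 0, 2); ‖v_1‖ = 4.6904, so e_1 = (-0.6396, 0.6396, 0.0000, 0.4264).
e_1·v_2 = (-0.6396)·(-4) + 0.6396·(-4) + 0.0000·1 + 0.4264·2 = 0.8528.
u_2 = v_2 − 0.8528·e_1 = (-3.4545, -4.5455, 1.0000, 1.6364).
‖u_2‖ = 6.0227, so e_2 = (-0.5736, -0.7547, 0.1660, 0.2717).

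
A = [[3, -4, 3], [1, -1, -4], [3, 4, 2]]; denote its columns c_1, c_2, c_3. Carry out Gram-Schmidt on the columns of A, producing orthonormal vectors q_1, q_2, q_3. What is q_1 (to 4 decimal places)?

q_1 = (0.6882, 0.2294, 0.6882)

c_1 = (3, 1, 3); ‖c_1‖ = 4.3589, so q_1 = (0.6882, 0.2294, 0.6882).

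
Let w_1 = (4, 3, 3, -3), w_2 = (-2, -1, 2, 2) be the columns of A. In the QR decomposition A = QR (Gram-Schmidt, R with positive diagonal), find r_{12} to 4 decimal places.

w_1 = (4, 3, 3, -3); ‖w_1‖ = 6.5574, so q_1 = (0.6100, 0.4575, 0.4575, -0.4575).
r_{12} = q_1·w_2 = -1.6775.

r_{12} = -1.6775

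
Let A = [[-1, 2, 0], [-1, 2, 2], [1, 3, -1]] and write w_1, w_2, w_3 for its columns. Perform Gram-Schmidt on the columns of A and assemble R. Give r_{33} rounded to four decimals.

r_{33} = 1.4142

e_1 = w_1/‖w_1‖ = (-1, -1, 1)/1.7321 = (-0.5774, -0.5774, 0.5774).
r_{12} = e_1·w_2 = -0.5774.
u_2 = w_2 + 0.5774·e_1 = (1.6667, 1.6667, 3.3333).
‖u_2‖ = 4.0825, so e_2 = (0.4082, 0.4082, 0.8165).
r_{13} = e_1·w_3 = -1.7321; r_{23} = e_2·w_3 = 0.0000.
u_3 = w_3 + 1.7321·e_1 + 0.0000·e_2 = (-1.0000, 1.0000, 0.0000).
r_{33} = ‖u_3‖ = 1.4142.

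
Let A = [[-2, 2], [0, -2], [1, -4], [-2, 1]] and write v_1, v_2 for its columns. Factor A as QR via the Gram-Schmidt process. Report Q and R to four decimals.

q_1 = v_1/‖v_1‖ = (-2, 0, 1, -2)/3.0000 = (-0.6667, 0.0000, 0.3333, -0.6667).
r_{12} = q_1·v_2 = -3.3333.
u_2 = v_2 + 3.3333·q_1 = (-0.2222, -2.0000, -2.8889, -1.2222).
‖u_2‖ = 3.7268, so q_2 = (-0.0596, -0.5367, -0.7752, -0.3280).

Q = [[-0.6667, -0.0596], [0.0000, -0.5367], [0.3333, -0.7752], [-0.6667, -0.3280]], R = [[3.0000, -3.3333], [0.0000, 3.7268]]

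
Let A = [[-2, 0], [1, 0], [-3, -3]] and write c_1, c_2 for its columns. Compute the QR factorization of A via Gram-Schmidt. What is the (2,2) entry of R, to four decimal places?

q_1 = c_1/‖c_1‖ = (-2, 1, -3)/3.7417 = (-0.5345, 0.2673, -0.8018).
r_{12} = q_1·c_2 = 2.4054.
u_2 = c_2 − 2.4054·q_1 = (1.2857, -0.6429, -1.0714).
r_{22} = ‖u_2‖ = 1.7928.

r_{22} = 1.7928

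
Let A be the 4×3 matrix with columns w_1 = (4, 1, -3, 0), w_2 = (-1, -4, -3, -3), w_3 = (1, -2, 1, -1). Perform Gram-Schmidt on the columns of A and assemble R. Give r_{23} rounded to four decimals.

e_1 = w_1/‖w_1‖ = (4, 1, -3, 0)/5.0990 = (0.7845, 0.1961, -0.5883, 0.0000).
r_{12} = e_1·w_2 = 0.1961.
u_2 = w_2 − 0.1961·e_1 = (-1.1538, -4.0385, -2.8846, -3.0000).
‖u_2‖ = 5.9128, so e_2 = (-0.1951, -0.6830, -0.4879, -0.5074).
r_{23} = e_2·w_3 = 1.1904.

r_{23} = 1.1904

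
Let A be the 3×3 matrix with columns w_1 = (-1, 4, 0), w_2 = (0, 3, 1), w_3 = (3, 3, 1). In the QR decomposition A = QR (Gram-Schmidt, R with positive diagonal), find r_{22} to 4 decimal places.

r_{22} = 1.2367

w_1 = (-1, 4, 0); ‖w_1‖ = 4.1231, so e_1 = (-0.2425, 0.9701, 0.0000).
e_1·w_2 = (-0.2425)·0 + 0.9701·3 + 0.0000·1 = 2.9104.
u_2 = w_2 − 2.9104·e_1 = (0.7059, 0.1765, 1.0000).
r_{22} = ‖u_2‖ = 1.2367.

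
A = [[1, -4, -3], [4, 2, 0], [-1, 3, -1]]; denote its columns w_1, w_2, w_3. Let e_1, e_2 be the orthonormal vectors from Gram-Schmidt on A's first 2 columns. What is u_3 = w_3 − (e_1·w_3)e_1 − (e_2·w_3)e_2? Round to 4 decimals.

u_3 = (-1.6123, -0.1152, -2.0729)

w_1 = (1, 4, -1); ‖w_1‖ = 4.2426, so e_1 = (0.2357, 0.9428, -0.2357).
e_1·w_2 = 0.2357·(-4) + 0.9428·2 + (-0.2357)·3 = 0.2357.
u_2 = w_2 − 0.2357·e_1 = (-4.0556, 1.7778, 3.0556).
‖u_2‖ = 5.3800, so e_2 = (-0.7538, 0.3304, 0.5679).
e_1·w_3 = 0.2357·(-3) + 0.9428·0 + (-0.2357)·(-1) = -0.4714; e_2·w_3 = (-0.7538)·(-3) + 0.3304·0 + 0.5679·(-1) = 1.6935.
u_3 = w_3 + 0.4714·e_1 − 1.6935·e_2 = (-1.6123, -0.1152, -2.0729).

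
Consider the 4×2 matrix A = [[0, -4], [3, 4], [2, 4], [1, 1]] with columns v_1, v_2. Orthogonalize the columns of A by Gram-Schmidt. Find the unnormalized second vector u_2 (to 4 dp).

u_2 = (-4.0000, -0.5000, 1.0000, -0.5000)

v_1 = (0, 3, 2, 1); ‖v_1‖ = 3.7417, so q_1 = (0.0000, 0.8018, 0.5345, 0.2673).
q_1·v_2 = 0.0000·(-4) + 0.8018·4 + 0.5345·4 + 0.2673·1 = 5.6125.
u_2 = v_2 − 5.6125·q_1 = (-4.0000, -0.5000, 1.0000, -0.5000).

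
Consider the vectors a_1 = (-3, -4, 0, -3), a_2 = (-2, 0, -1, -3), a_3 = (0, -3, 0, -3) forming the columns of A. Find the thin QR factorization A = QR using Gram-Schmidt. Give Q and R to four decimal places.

Q = [[-0.5145, -0.2490, 0.8162], [-0.6860, 0.6495, -0.2080], [0.0000, -0.3680, -0.0160], [-0.5145, -0.6170, -0.5388]], R = [[5.8310, 2.5725, 3.6015], [0.0000, 2.7170, -0.0974], [0.0000, 0.0000, 2.2405]]

a_1 = (-3, -4, 0, -3); ‖a_1‖ = 5.8310, so q_1 = (-0.5145, -0.6860, 0.0000, -0.5145).
q_1·a_2 = (-0.5145)·(-2) + (-0.6860)·0 + 0.0000·(-1) + (-0.5145)·(-3) = 2.5725.
u_2 = a_2 − 2.5725·q_1 = (-0.6765, 1.7647, -1.0000, -1.6765).
‖u_2‖ = 2.7170, so q_2 = (-0.2490, 0.6495, -0.3680, -0.6170).
q_1·a_3 = (-0.5145)·0 + (-0.6860)·(-3) + 0.0000·0 + (-0.5145)·(-3) = 3.6015; q_2·a_3 = (-0.2490)·0 + 0.6495·(-3) + (-0.3680)·0 + (-0.6170)·(-3) = -0.0974.
u_3 = a_3 − 3.6015·q_1 + 0.0974·q_2 = (1.8287, -0.4661, -0.0359, -1.2072).
‖u_3‖ = 2.2405, so q_3 = (0.8162, -0.2080, -0.0160, -0.5388).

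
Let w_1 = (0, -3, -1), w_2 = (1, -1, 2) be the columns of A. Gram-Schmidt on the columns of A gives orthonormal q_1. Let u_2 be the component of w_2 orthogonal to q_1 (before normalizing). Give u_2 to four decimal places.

u_2 = (1.0000, -0.7000, 2.1000)

w_1 = (0, -3, -1); ‖w_1‖ = 3.1623, so q_1 = (0.0000, -0.9487, -0.3162).
q_1·w_2 = 0.0000·1 + (-0.9487)·(-1) + (-0.3162)·2 = 0.3162.
u_2 = w_2 − 0.3162·q_1 = (1.0000, -0.7000, 2.1000).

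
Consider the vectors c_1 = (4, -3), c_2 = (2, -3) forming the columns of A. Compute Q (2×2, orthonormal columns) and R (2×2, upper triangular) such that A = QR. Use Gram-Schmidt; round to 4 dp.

Q = [[0.8000, -0.6000], [-0.6000, -0.8000]], R = [[5.0000, 3.4000], [0.0000, 1.2000]]

q_1 = c_1/‖c_1‖ = (4, -3)/5.0000 = (0.8000, -0.6000).
r_{12} = q_1·c_2 = 3.4000.
u_2 = c_2 − 3.4000·q_1 = (-0.7200, -0.9600).
‖u_2‖ = 1.2000, so q_2 = (-0.6000, -0.8000).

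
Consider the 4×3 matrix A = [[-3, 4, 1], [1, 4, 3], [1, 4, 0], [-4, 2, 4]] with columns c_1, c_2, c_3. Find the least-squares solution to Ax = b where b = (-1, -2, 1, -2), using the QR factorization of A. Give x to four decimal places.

x = (0.0354, 0.0586, -0.6092)

c_1 = (-3, 1, 1, -4); ‖c_1‖ = 5.1962, so e_1 = (-0.5774, 0.1925, 0.1925, -0.7698).
e_1·c_2 = (-0.5774)·4 + 0.1925·4 + 0.1925·4 + (-0.7698)·2 = -2.3094.
u_2 = c_2 + 2.3094·e_1 = (2.6667, 4.4444, 4.4444, 0.2222).
‖u_2‖ = 6.8313, so e_2 = (0.3904, 0.6506, 0.6506, 0.0325).
e_1·c_3 = (-0.5774)·1 + 0.1925·3 + 0.1925·0 + (-0.7698)·4 = -3.0792; e_2·c_3 = 0.3904·1 + 0.6506·3 + 0.6506·0 + 0.0325·4 = 2.4723.
u_3 = c_3 + 3.0792·e_1 − 2.4723·e_2 = (-1.7429, 1.9841, -1.0159, 1.5492).
‖u_3‖ = 3.2259, so e_3 = (-0.5403, 0.6151, -0.3149, 0.4802).
Qᵀb = (1.9245, -1.1060, -1.9653).
Back-substitute: x_3 = -1.9653/3.2259 = -0.6092.
x_2 = (-1.1060 − 2.4723·(-0.6092))/6.8313 = 0.0586.
x_1 = (1.9245 + 2.3094·0.0586 + 3.0792·(-0.6092))/5.1962 = 0.0354.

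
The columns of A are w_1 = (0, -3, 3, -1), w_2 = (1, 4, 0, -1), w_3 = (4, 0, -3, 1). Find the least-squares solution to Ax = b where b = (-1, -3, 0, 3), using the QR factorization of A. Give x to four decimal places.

x = (-0.3357, -1.0870, -0.0422)

w_1 = (0, -3, 3, -1); ‖w_1‖ = 4.3589, so e_1 = (0.0000, -0.6882, 0.6882, -0.2294).
e_1·w_2 = 0.0000·1 + (-0.6882)·4 + 0.6882·0 + (-0.2294)·(-1) = -2.5236.
u_2 = w_2 + 2.5236·e_1 = (1.0000, 2.2632, 1.7368, -1.5789).
‖u_2‖ = 3.4105, so e_2 = (0.2932, 0.6636, 0.5093, -0.4630).
e_1·w_3 = 0.0000·4 + (-0.6882)·0 + 0.6882·(-3) + (-0.2294)·1 = -2.2942; e_2·w_3 = 0.2932·4 + 0.6636·0 + 0.5093·(-3) + (-0.4630)·1 = -0.8179.
u_3 = w_3 + 2.2942·e_1 + 0.8179·e_2 = (4.2398, -1.0362, -1.0045, 0.0950).
‖u_3‖ = 4.4797, so e_3 = (0.9464, -0.2313, -0.2242, 0.0212).
Qᵀb = (1.3765, -3.6729, -0.1889).
Back-substitute: x_3 = -0.1889/4.4797 = -0.0422.
x_2 = (-3.6729 + 0.8179·(-0.0422))/3.4105 = -1.0870.
x_1 = (1.3765 + 2.5236·(-1.0870) + 2.2942·(-0.0422))/4.3589 = -0.3357.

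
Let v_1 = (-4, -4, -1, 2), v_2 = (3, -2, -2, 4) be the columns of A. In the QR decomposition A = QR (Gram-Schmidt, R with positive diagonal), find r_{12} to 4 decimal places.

r_{12} = 0.9864

v_1 = (-4, -4, -1, 2); ‖v_1‖ = 6.0828, so q_1 = (-0.6576, -0.6576, -0.1644, 0.3288).
r_{12} = q_1·v_2 = 0.9864.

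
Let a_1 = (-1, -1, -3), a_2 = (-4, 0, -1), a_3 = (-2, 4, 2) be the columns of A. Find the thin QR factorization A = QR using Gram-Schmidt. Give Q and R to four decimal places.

a_1 = (-1, -1, -3); ‖a_1‖ = 3.3166, so e_1 = (-0.3015, -0.3015, -0.9045).
e_1·a_2 = (-0.3015)·(-4) + (-0.3015)·0 + (-0.9045)·(-1) = 2.1106.
u_2 = a_2 − 2.1106·e_1 = (-3.3636, 0.6364, 0.9091).
‖u_2‖ = 3.5420, so e_2 = (-0.9497, 0.1797, 0.2567).
e_1·a_3 = (-0.3015)·(-2) + (-0.3015)·4 + (-0.9045)·2 = -2.4121; e_2·a_3 = (-0.9497)·(-2) + 0.1797·4 + 0.2567·2 = 3.1313.
u_3 = a_3 + 2.4121·e_1 − 3.1313·e_2 = (0.2464, 2.7101, -0.9855).
‖u_3‖ = 2.8943, so e_3 = (0.0851, 0.9364, -0.3405).

Q = [[-0.3015, -0.9497, 0.0851], [-0.3015, 0.1797, 0.9364], [-0.9045, 0.2567, -0.3405]], R = [[3.3166, 2.1106, -2.4121], [0.0000, 3.5420, 3.1313], [0.0000, 0.0000, 2.8943]]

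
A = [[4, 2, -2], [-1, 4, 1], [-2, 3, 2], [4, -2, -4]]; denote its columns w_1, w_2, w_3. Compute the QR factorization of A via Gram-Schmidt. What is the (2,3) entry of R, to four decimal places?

e_1 = w_1/‖w_1‖ = (4, -1, -2, 4)/6.0828 = (0.6576, -0.1644, -0.3288, 0.6576).
r_{12} = e_1·w_2 = -1.6440.
u_2 = w_2 + 1.6440·e_1 = (3.0811, 3.7297, 2.4595, -0.9189).
‖u_2‖ = 5.5043, so e_2 = (0.5598, 0.6776, 0.4468, -0.1669).
r_{23} = e_2·w_3 = 1.1195.

r_{23} = 1.1195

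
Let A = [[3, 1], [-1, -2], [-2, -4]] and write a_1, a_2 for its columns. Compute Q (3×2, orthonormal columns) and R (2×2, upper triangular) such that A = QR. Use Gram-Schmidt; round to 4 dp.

Q = [[0.8018, -0.5976], [-0.2673, -0.3586], [-0.5345, -0.7171]], R = [[3.7417, 3.4744], [0.0000, 2.9881]]

e_1 = a_1/‖a_1‖ = (3, -1, -2)/3.7417 = (0.8018, -0.2673, -0.5345).
r_{12} = e_1·a_2 = 3.4744.
u_2 = a_2 − 3.4744·e_1 = (-1.7857, -1.0714, -2.1429).
‖u_2‖ = 2.9881, so e_2 = (-0.5976, -0.3586, -0.7171).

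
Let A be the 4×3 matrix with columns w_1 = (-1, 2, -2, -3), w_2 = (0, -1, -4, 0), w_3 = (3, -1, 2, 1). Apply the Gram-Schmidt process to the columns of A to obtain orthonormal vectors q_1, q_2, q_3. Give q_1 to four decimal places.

w_1 = (-1, 2, -2, -3); ‖w_1‖ = 4.2426, so q_1 = (-0.2357, 0.4714, -0.4714, -0.7071).

q_1 = (-0.2357, 0.4714, -0.4714, -0.7071)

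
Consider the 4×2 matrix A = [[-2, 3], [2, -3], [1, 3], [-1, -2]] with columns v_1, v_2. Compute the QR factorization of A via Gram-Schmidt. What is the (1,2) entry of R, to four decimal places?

v_1 = (-2, 2, 1, -1); ‖v_1‖ = 3.1623, so e_1 = (-0.6325, 0.6325, 0.3162, -0.3162).
r_{12} = e_1·v_2 = -2.2136.

r_{12} = -2.2136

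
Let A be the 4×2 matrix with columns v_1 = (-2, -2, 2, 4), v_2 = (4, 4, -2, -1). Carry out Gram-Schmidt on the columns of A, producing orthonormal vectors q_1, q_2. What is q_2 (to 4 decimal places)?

q_2 = (0.5639, 0.5639, -0.0705, 0.5992)

q_1 = v_1/‖v_1‖ = (-2, -2, 2, 4)/5.2915 = (-0.3780, -0.3780, 0.3780, 0.7559).
r_{12} = q_1·v_2 = -4.5356.
u_2 = v_2 + 4.5356·q_1 = (2.2857, 2.2857, -0.2857, 2.4286).
‖u_2‖ = 4.0532, so q_2 = (0.5639, 0.5639, -0.0705, 0.5992).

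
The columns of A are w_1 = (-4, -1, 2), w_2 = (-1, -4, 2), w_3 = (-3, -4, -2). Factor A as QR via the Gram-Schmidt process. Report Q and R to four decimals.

w_1 = (-4, -1, 2); ‖w_1‖ = 4.5826, so e_1 = (-0.8729, -0.2182, 0.4364).
e_1·w_2 = (-0.8729)·(-1) + (-0.2182)·(-4) + 0.4364·2 = 2.6186.
u_2 = w_2 − 2.6186·e_1 = (1.2857, -3.4286, 0.8571).
‖u_2‖ = 3.7607, so e_2 = (0.3419, -0.9117, 0.2279).
e_1·w_3 = (-0.8729)·(-3) + (-0.2182)·(-4) + 0.4364·(-2) = 2.6186; e_2·w_3 = 0.3419·(-3) + (-0.9117)·(-4) + 0.2279·(-2) = 2.1653.
u_3 = w_3 − 2.6186·e_1 − 2.1653·e_2 = (-1.4545, -1.4545, -3.6364).
‖u_3‖ = 4.1779, so e_3 = (-0.3482, -0.3482, -0.8704).

Q = [[-0.8729, 0.3419, -0.3482], [-0.2182, -0.9117, -0.3482], [0.4364, 0.2279, -0.8704]], R = [[4.5826, 2.6186, 2.6186], [0.0000, 3.7607, 2.1653], [0.0000, 0.0000, 4.1779]]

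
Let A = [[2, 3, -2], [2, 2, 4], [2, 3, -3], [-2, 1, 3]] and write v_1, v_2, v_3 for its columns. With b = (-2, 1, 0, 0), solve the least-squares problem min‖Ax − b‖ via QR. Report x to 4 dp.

x = (0.2293, -0.2735, 0.2300)

v_1 = (2, 2, 2, -2); ‖v_1‖ = 4.0000, so q_1 = (0.5000, 0.5000, 0.5000, -0.5000).
q_1·v_2 = 0.5000·3 + 0.5000·2 + 0.5000·3 + (-0.5000)·1 = 3.5000.
u_2 = v_2 − 3.5000·q_1 = (1.2500, 0.2500, 1.2500, 2.7500).
‖u_2‖ = 3.2787, so q_2 = (0.3812, 0.0762, 0.3812, 0.8387).
q_1·v_3 = 0.5000·(-2) + 0.5000·4 + 0.5000·(-3) + (-0.5000)·3 = -2.0000; q_2·v_3 = 0.3812·(-2) + 0.0762·4 + 0.3812·(-3) + 0.8387·3 = 0.9150.
u_3 = v_3 + 2.0000·q_1 − 0.9150·q_2 = (-1.3488, 4.9302, -2.3488, 1.2326).
‖u_3‖ = 5.7587, so q_3 = (-0.2342, 0.8561, -0.4079, 0.2140).
Qᵀb = (-0.5000, -0.6862, 1.3246).
Back-substitute: x_3 = 1.3246/5.7587 = 0.2300.
x_2 = (-0.6862 − 0.9150·0.2300)/3.2787 = -0.2735.
x_1 = (-0.5000 − 3.5000·(-0.2735) + 2.0000·0.2300)/4.0000 = 0.2293.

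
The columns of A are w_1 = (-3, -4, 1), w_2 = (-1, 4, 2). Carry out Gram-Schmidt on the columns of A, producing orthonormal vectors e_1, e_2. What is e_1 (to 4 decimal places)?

e_1 = w_1/‖w_1‖ = (-3, -4, 1)/5.0990 = (-0.5883, -0.7845, 0.1961).

e_1 = (-0.5883, -0.7845, 0.1961)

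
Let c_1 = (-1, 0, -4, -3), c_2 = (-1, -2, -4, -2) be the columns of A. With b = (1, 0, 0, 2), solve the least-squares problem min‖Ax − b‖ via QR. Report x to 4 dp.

x = (-0.4959, 0.2562)

e_1 = c_1/‖c_1‖ = (-1, 0, -4, -3)/5.0990 = (-0.1961, 0.0000, -0.7845, -0.5883).
r_{12} = e_1·c_2 = 4.5107.
u_2 = c_2 − 4.5107·e_1 = (-0.1154, -2.0000, -0.4615, 0.6538).
‖u_2‖ = 2.1573, so e_2 = (-0.0535, -0.9271, -0.2139, 0.3031).
Qᵀb = (-1.3728, 0.5527).
Back-substitute: x_2 = 0.5527/2.1573 = 0.2562.
x_1 = (-1.3728 − 4.5107·0.2562)/5.0990 = -0.4959.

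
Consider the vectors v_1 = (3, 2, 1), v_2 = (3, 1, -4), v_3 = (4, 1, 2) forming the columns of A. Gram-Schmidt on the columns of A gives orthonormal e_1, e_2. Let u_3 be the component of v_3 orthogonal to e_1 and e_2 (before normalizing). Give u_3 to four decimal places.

u_3 = (0.7714, -1.2857, 0.2571)

v_1 = (3, 2, 1); ‖v_1‖ = 3.7417, so e_1 = (0.8018, 0.5345, 0.2673).
e_1·v_2 = 0.8018·3 + 0.5345·1 + 0.2673·(-4) = 1.8708.
u_2 = v_2 − 1.8708·e_1 = (1.5000, 0.0000, -4.5000).
‖u_2‖ = 4.7434, so e_2 = (0.3162, 0.0000, -0.9487).
e_1·v_3 = 0.8018·4 + 0.5345·1 + 0.2673·2 = 4.2762; e_2·v_3 = 0.3162·4 + (0.0000)·1 + (-0.9487)·2 = -0.6325.
u_3 = v_3 − 4.2762·e_1 + 0.6325·e_2 = (0.7714, -1.2857, 0.2571).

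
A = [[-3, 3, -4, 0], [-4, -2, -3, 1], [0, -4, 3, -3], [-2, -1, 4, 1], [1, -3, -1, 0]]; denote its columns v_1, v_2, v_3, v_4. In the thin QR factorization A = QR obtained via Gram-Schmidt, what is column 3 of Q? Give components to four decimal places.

v_1 = (-3, -4, 0, -2, 1); ‖v_1‖ = 5.4772, so e_1 = (-0.5477, -0.7303, 0.0000, -0.3651, 0.1826).
e_1·v_2 = (-0.5477)·3 + (-0.7303)·(-2) + 0.0000·(-4) + (-0.3651)·(-1) + 0.1826·(-3) = -0.3651.
u_2 = v_2 + 0.3651·e_1 = (2.8000, -2.2667, -4.0000, -1.1333, -2.9333).
‖u_2‖ = 6.2343, so e_2 = (0.4491, -0.3636, -0.6416, -0.1818, -0.4705).
e_1·v_3 = (-0.5477)·(-4) + (-0.7303)·(-3) + 0.0000·3 + (-0.3651)·4 + 0.1826·(-1) = 2.7386; e_2·v_3 = 0.4491·(-4) + (-0.3636)·(-3) + (-0.6416)·3 + (-0.1818)·4 + (-0.4705)·(-1) = -2.8872.
u_3 = v_3 − 2.7386·e_1 + 2.8872·e_2 = (-1.2033, -2.0497, 1.1475, 4.4751, -2.8585).
‖u_3‖ = 5.9299, so e_3 = (-0.2029, -0.3457, 0.1935, 0.7547, -0.4820).

e_3 = (-0.2029, -0.3457, 0.1935, 0.7547, -0.4820)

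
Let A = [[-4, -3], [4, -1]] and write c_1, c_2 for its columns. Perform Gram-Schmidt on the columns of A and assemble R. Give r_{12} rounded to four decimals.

e_1 = c_1/‖c_1‖ = (-4, 4)/5.6569 = (-0.7071, 0.7071).
r_{12} = e_1·c_2 = 1.4142.

r_{12} = 1.4142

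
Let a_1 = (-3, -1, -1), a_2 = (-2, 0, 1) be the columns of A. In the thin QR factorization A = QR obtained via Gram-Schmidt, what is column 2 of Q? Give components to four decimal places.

q_1 = a_1/‖a_1‖ = (-3, -1, -1)/3.3166 = (-0.9045, -0.3015, -0.3015).
r_{12} = q_1·a_2 = 1.5076.
u_2 = a_2 − 1.5076·q_1 = (-0.6364, 0.4545, 1.4545).
‖u_2‖ = 1.6514, so q_2 = (-0.3853, 0.2752, 0.8808).

q_2 = (-0.3853, 0.2752, 0.8808)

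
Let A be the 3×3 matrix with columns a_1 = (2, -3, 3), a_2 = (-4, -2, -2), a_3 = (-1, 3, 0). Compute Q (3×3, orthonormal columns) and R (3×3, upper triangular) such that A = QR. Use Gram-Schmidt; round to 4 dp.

q_1 = a_1/‖a_1‖ = (2, -3, 3)/4.6904 = (0.4264, -0.6396, 0.6396).
r_{12} = q_1·a_2 = -1.7056.
u_2 = a_2 + 1.7056·q_1 = (-3.2727, -3.0909, -0.9091).
‖u_2‖ = 4.5925, so q_2 = (-0.7126, -0.6730, -0.1980).
r_{13} = q_1·a_3 = -2.3452; r_{23} = q_2·a_3 = -1.3065.
u_3 = a_3 + 2.3452·q_1 + 1.3065·q_2 = (-0.9310, 0.6207, 1.2414).
‖u_3‖ = 1.6713, so q_3 = (-0.5571, 0.3714, 0.7428).

Q = [[0.4264, -0.7126, -0.5571], [-0.6396, -0.6730, 0.3714], [0.6396, -0.1980, 0.7428]], R = [[4.6904, -1.7056, -2.3452], [0.0000, 4.5925, -1.3065], [0.0000, 0.0000, 1.6713]]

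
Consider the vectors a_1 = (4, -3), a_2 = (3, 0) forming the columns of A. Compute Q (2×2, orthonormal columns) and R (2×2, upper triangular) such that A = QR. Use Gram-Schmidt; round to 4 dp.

a_1 = (4, -3); ‖a_1‖ = 5.0000, so q_1 = (0.8000, -0.6000).
q_1·a_2 = 0.8000·3 + (-0.6000)·0 = 2.4000.
u_2 = a_2 − 2.4000·q_1 = (1.0800, 1.4400).
‖u_2‖ = 1.8000, so q_2 = (0.6000, 0.8000).

Q = [[0.8000, 0.6000], [-0.6000, 0.8000]], R = [[5.0000, 2.4000], [0.0000, 1.8000]]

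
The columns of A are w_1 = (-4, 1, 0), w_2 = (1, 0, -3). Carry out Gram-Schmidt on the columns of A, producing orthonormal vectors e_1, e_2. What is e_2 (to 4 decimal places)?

e_2 = (0.0195, 0.0782, -0.9967)

e_1 = w_1/‖w_1‖ = (-4, 1, 0)/4.1231 = (-0.9701, 0.2425, 0.0000).
r_{12} = e_1·w_2 = -0.9701.
u_2 = w_2 + 0.9701·e_1 = (0.0588, 0.2353, -3.0000).
‖u_2‖ = 3.0098, so e_2 = (0.0195, 0.0782, -0.9967).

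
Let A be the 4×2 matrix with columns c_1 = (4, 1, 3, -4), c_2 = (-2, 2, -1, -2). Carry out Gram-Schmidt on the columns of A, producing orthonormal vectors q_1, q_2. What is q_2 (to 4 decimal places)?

q_2 = (-0.5288, 0.5618, -0.2578, -0.5816)

c_1 = (4, 1, 3, -4); ‖c_1‖ = 6.4807, so q_1 = (0.6172, 0.1543, 0.4629, -0.6172).
q_1·c_2 = 0.6172·(-2) + 0.1543·2 + 0.4629·(-1) + (-0.6172)·(-2) = -0.1543.
u_2 = c_2 + 0.1543·q_1 = (-1.9048, 2.0238, -0.9286, -2.0952).
‖u_2‖ = 3.6022, so q_2 = (-0.5288, 0.5618, -0.2578, -0.5816).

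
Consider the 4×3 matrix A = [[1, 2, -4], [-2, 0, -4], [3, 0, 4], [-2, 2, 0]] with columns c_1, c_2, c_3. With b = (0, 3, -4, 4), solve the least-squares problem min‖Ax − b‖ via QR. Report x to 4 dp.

c_1 = (1, -2, 3, -2); ‖c_1‖ = 4.2426, so e_1 = (0.2357, -0.4714, 0.7071, -0.4714).
e_1·c_2 = 0.2357·2 + (-0.4714)·0 + 0.7071·0 + (-0.4714)·2 = -0.4714.
u_2 = c_2 + 0.4714·e_1 = (2.1111, -0.2222, 0.3333, 1.7778).
‖u_2‖ = 2.7889, so e_2 = (0.7570, -0.0797, 0.1195, 0.6375).
e_1·c_3 = 0.2357·(-4) + (-0.4714)·(-4) + 0.7071·4 + (-0.4714)·0 = 3.7712; e_2·c_3 = 0.7570·(-4) + (-0.0797)·(-4) + 0.1195·4 + 0.6375·0 = -2.2311.
u_3 = c_3 − 3.7712·e_1 + 2.2311·e_2 = (-3.2000, -2.4000, 1.6000, 3.2000).
‖u_3‖ = 5.3666, so e_3 = (-0.5963, -0.4472, 0.2981, 0.5963).
Qᵀb = (-6.1283, 1.8327, -0.1491).
Back-substitute: x_3 = -0.1491/5.3666 = -0.0278.
x_2 = (1.8327 + 2.2311·(-0.0278))/2.7889 = 0.6349.
x_1 = (-6.1283 + 0.4714·0.6349 − 3.7712·(-0.0278))/4.2426 = -1.3492.

x = (-1.3492, 0.6349, -0.0278)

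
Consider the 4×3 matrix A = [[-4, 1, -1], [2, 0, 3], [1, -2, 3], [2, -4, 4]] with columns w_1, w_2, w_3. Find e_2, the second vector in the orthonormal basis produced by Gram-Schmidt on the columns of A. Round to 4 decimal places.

e_2 = (-0.3418, 0.3087, -0.3969, -0.7939)

w_1 = (-4, 2, 1, 2); ‖w_1‖ = 5.0000, so e_1 = (-0.8000, 0.4000, 0.2000, 0.4000).
e_1·w_2 = (-0.8000)·1 + 0.4000·0 + 0.2000·(-2) + 0.4000·(-4) = -2.8000.
u_2 = w_2 + 2.8000·e_1 = (-1.2400, 1.1200, -1.4400, -2.8800).
‖u_2‖ = 3.6277, so e_2 = (-0.3418, 0.3087, -0.3969, -0.7939).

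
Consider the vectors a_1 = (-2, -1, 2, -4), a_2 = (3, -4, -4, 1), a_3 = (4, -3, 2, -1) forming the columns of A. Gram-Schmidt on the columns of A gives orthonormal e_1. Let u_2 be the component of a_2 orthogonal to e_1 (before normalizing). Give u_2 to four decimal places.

a_1 = (-2, -1, 2, -4); ‖a_1‖ = 5.0000, so e_1 = (-0.4000, -0.2000, 0.4000, -0.8000).
e_1·a_2 = (-0.4000)·3 + (-0.2000)·(-4) + 0.4000·(-4) + (-0.8000)·1 = -2.8000.
u_2 = a_2 + 2.8000·e_1 = (1.8800, -4.5600, -2.8800, -1.2400).

u_2 = (1.8800, -4.5600, -2.8800, -1.2400)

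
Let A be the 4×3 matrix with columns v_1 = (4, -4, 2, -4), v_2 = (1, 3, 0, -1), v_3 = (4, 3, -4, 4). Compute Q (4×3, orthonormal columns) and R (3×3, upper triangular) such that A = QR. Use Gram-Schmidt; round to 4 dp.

Q = [[0.5547, 0.3999, 0.6966], [-0.5547, 0.8234, -0.0628], [0.2774, 0.0470, -0.5027], [-0.5547, -0.3999, 0.5081]], R = [[7.2111, -0.5547, -2.7735], [0.0000, 3.2699, 2.2819], [0.0000, 0.0000, 6.6408]]

v_1 = (4, -4, 2, -4); ‖v_1‖ = 7.2111, so q_1 = (0.5547, -0.5547, 0.2774, -0.5547).
q_1·v_2 = 0.5547·1 + (-0.5547)·3 + 0.2774·0 + (-0.5547)·(-1) = -0.5547.
u_2 = v_2 + 0.5547·q_1 = (1.3077, 2.6923, 0.1538, -1.3077).
‖u_2‖ = 3.2699, so q_2 = (0.3999, 0.8234, 0.0470, -0.3999).
q_1·v_3 = 0.5547·4 + (-0.5547)·3 + 0.2774·(-4) + (-0.5547)·4 = -2.7735; q_2·v_3 = 0.3999·4 + 0.8234·3 + 0.0470·(-4) + (-0.3999)·4 = 2.2819.
u_3 = v_3 + 2.7735·q_1 − 2.2819·q_2 = (4.6259, -0.4173, -3.3381, 3.3741).
‖u_3‖ = 6.6408, so q_3 = (0.6966, -0.0628, -0.5027, 0.5081).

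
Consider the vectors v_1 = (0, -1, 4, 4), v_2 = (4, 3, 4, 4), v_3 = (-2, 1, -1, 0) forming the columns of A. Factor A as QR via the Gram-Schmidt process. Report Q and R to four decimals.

v_1 = (0, -1, 4, 4); ‖v_1‖ = 5.7446, so e_1 = (0.0000, -0.1741, 0.6963, 0.6963).
e_1·v_2 = 0.0000·4 + (-0.1741)·3 + 0.6963·4 + 0.6963·4 = 5.0483.
u_2 = v_2 − 5.0483·e_1 = (4.0000, 3.8788, 0.4848, 0.4848).
‖u_2‖ = 5.6138, so e_2 = (0.7125, 0.6909, 0.0864, 0.0864).
e_1·v_3 = 0.0000·(-2) + (-0.1741)·1 + 0.6963·(-1) + 0.6963·0 = -0.8704; e_2·v_3 = 0.7125·(-2) + 0.6909·1 + 0.0864·(-1) + 0.0864·0 = -0.8205.
u_3 = v_3 + 0.8704·e_1 + 0.8205·e_2 = (-1.4154, 1.4154, -0.3231, 0.6769).
‖u_3‖ = 2.1376, so e_3 = (-0.6621, 0.6621, -0.1511, 0.3167).

Q = [[0.0000, 0.7125, -0.6621], [-0.1741, 0.6909, 0.6621], [0.6963, 0.0864, -0.1511], [0.6963, 0.0864, 0.3167]], R = [[5.7446, 5.0483, -0.8704], [0.0000, 5.6138, -0.8205], [0.0000, 0.0000, 2.1376]]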